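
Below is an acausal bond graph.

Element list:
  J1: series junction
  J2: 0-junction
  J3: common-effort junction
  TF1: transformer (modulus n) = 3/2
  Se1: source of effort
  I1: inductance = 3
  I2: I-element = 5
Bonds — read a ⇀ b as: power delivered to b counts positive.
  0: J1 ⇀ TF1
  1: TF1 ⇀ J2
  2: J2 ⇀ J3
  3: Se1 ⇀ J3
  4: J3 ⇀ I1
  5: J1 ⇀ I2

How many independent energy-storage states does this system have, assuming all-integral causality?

2  (I1, I2 all integral)

#3 stroke at J3  (source Se1 imposes e)
#2 stroke at J2  (J3: bond 3 brought effort, rest push out)
#4 stroke at I1  (J3 effort already set via bond 3)
#1 stroke at TF1  (common-e at J2 fixed by 2)
#0 stroke at J1  (through TF1, causality passes straight; one stroke at TF1)
#5 stroke at I2  (J1: last free bond brings flow in)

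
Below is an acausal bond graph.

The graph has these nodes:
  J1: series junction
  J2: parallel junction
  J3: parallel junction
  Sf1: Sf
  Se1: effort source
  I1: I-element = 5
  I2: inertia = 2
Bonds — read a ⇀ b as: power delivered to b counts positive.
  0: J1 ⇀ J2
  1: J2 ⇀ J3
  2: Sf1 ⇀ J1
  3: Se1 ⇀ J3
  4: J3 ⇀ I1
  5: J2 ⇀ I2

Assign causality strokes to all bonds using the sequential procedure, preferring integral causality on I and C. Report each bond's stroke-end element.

#2 →Sf1  (source Sf1 imposes f)
#3 →J3  (Se1 (Se) sets effort on bond)
#0 →J1  (common-f at J1 fixed by 2)
#1 →J2  (0-jn J3 has e-setter on 3)
#4 →I1  (0-jn J3 has e-setter on 3)
#5 →I2  (J2 effort already set via bond 1)

β0 stroke at J1
β1 stroke at J2
β2 stroke at Sf1
β3 stroke at J3
β4 stroke at I1
β5 stroke at I2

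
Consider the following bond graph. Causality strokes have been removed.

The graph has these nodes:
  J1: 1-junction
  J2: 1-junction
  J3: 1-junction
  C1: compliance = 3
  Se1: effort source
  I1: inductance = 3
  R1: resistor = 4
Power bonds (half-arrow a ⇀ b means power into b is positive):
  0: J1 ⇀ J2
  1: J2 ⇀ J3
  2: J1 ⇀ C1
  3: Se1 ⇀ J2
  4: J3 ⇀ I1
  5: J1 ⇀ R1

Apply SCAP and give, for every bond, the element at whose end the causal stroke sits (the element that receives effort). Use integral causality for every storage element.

bond 3 →J2  (Se1 fixes effort; stroke away)
bond 2 →J1  (C1 integral (e out))
bond 4 →I1  (I1: I, integral causality)
bond 1 →J3  (J3 flow already set via bond 4)
bond 0 →J2  (J2: bond 1 brought flow, rest push out)
bond 5 →J1  (J1: bond 0 brought flow, rest push out)

#0 stroke at J2
#1 stroke at J3
#2 stroke at J1
#3 stroke at J2
#4 stroke at I1
#5 stroke at J1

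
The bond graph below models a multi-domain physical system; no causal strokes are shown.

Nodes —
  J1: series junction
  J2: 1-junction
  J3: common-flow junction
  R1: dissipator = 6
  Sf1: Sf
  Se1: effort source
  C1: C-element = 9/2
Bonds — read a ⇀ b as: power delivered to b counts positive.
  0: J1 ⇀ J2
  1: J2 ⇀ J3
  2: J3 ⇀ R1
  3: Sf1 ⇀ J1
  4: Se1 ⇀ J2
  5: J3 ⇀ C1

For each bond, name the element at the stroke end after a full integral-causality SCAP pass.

β3 |Sf1  (Sf1 (Sf) sets flow on bond)
β4 |J2  (Se1: effort source, stroke at far end)
β0 |J1  (1-jn J1 has f-setter on 3)
β1 |J2  (J2: bond 0 brought flow, rest push out)
β2 |J3  (1-jn J3 has f-setter on 1)
β5 |J3  (J3 flow already set via bond 1)

b0 stroke→J1
b1 stroke→J2
b2 stroke→J3
b3 stroke→Sf1
b4 stroke→J2
b5 stroke→J3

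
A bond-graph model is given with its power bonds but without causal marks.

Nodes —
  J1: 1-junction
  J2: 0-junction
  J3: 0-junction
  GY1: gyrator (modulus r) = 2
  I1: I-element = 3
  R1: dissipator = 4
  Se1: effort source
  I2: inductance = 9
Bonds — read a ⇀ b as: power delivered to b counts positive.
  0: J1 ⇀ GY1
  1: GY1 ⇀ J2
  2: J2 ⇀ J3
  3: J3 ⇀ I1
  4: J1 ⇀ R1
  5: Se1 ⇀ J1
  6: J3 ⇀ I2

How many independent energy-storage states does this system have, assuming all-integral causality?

2  (I1, I2 all integral)

#5 stroke at J1  (Se1: effort source, stroke at far end)
#3 stroke at I1  (I1 integral (f out))
#6 stroke at I2  (I2: I, integral causality)
#2 stroke at J3  (only one effort-in slot at J3)
#1 stroke at J2  (closing 0-jn rule on J2)
#0 stroke at J1  (GY1 both-in/both-out from 1)
#4 stroke at R1  (only one flow-in slot at J1)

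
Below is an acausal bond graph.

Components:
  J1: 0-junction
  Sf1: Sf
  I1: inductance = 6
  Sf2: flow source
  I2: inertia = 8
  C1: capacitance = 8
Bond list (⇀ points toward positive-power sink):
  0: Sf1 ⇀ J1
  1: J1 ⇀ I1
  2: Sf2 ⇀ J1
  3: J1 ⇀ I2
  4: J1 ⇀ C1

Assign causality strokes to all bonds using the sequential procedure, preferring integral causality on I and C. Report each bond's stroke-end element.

b0 stroke at Sf1
b1 stroke at I1
b2 stroke at Sf2
b3 stroke at I2
b4 stroke at J1

β0 stroke at Sf1  (Sf1 fixes flow; stroke at Sf1)
β2 stroke at Sf2  (Sf2 (Sf) sets flow on bond)
β1 stroke at I1  (I1: I, integral causality)
β3 stroke at I2  (I2: I, integral causality)
β4 stroke at J1  (only one effort-in slot at J1)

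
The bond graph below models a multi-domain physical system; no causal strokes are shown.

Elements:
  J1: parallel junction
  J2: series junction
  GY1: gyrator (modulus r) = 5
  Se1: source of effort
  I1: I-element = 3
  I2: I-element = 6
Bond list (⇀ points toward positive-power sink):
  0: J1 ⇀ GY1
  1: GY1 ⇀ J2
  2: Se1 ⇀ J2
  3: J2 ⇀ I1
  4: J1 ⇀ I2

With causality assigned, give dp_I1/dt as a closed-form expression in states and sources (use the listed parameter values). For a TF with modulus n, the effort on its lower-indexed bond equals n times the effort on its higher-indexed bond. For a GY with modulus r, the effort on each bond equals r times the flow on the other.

bond 2 |J2  (Se1 (Se) sets effort on bond)
bond 3 |I1  (I1: I, integral causality)
bond 1 |J2  (J2 flow already set via bond 3)
bond 0 |J1  (through GY1, causality inverts; strokes same side of GY1)
bond 4 |I2  (common-e at J1 fixed by 0)

dp_I1/dt = E_Se1 - 5*p_I2/6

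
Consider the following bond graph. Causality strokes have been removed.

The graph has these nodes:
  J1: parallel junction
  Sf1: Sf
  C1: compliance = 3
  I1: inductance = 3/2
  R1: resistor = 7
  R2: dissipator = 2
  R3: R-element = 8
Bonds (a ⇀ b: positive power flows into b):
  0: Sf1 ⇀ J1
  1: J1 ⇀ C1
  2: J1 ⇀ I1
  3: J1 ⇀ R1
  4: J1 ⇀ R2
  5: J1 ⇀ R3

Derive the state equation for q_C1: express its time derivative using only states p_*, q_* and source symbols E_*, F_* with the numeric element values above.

dq_C1/dt = F_Sf1 - 2*p_I1/3 - 43*q_C1/168

bond 0 stroke→Sf1  (Sf1: flow source, stroke at near end)
bond 1 stroke→J1  (prefer integral on C1)
bond 2 stroke→I1  (0-jn J1 has e-setter on 1)
bond 3 stroke→R1  (J1: bond 1 brought effort, rest push out)
bond 4 stroke→R2  (0-jn J1 has e-setter on 1)
bond 5 stroke→R3  (J1: bond 1 brought effort, rest push out)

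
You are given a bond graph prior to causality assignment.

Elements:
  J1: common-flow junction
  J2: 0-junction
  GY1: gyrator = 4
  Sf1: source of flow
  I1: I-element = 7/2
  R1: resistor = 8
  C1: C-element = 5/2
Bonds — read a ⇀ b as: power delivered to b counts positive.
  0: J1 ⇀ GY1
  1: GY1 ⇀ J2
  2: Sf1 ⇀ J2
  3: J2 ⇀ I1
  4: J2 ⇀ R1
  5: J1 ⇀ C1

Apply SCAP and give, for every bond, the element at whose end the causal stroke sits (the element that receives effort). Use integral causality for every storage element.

β0 |GY1
β1 |GY1
β2 |Sf1
β3 |I1
β4 |J2
β5 |J1

β2 |Sf1  (source Sf1 imposes f)
β3 |I1  (prefer integral on I1)
β5 |J1  (C1 integral (e out))
β0 |GY1  (closing 1-jn rule on J1)
β1 |GY1  (GY1: gyrator matches bond 0)
β4 |J2  (J2: last free bond brings effort in)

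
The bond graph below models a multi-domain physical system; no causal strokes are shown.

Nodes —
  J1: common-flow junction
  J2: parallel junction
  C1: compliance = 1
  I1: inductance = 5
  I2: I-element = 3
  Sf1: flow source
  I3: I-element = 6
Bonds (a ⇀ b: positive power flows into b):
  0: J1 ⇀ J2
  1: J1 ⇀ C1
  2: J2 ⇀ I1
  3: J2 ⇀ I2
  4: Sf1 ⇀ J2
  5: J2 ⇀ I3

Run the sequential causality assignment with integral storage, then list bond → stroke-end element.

b0 stroke at J2
b1 stroke at J1
b2 stroke at I1
b3 stroke at I2
b4 stroke at Sf1
b5 stroke at I3

β4 →Sf1  (source Sf1 imposes f)
β1 →J1  (C1 integral (e out))
β0 →J2  (only one flow-in slot at J1)
β2 →I1  (J2: bond 0 brought effort, rest push out)
β3 →I2  (J2 effort already set via bond 0)
β5 →I3  (common-e at J2 fixed by 0)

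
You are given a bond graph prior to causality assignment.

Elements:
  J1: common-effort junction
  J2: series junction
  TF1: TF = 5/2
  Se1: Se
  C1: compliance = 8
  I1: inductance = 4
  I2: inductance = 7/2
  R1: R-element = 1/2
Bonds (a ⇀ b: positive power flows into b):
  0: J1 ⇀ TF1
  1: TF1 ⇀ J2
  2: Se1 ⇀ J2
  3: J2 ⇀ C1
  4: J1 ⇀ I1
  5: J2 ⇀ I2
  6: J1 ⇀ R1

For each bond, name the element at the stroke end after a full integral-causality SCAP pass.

#2 →J2  (source Se1 imposes e)
#3 →J2  (C1 integral (e out))
#4 →I1  (I1: I, integral causality)
#5 →I2  (I2: I, integral causality)
#1 →J2  (common-f at J2 fixed by 5)
#0 →TF1  (TF1 one-in-one-out from 1)
#6 →J1  (J1: last free bond brings effort in)

#0 |TF1
#1 |J2
#2 |J2
#3 |J2
#4 |I1
#5 |I2
#6 |J1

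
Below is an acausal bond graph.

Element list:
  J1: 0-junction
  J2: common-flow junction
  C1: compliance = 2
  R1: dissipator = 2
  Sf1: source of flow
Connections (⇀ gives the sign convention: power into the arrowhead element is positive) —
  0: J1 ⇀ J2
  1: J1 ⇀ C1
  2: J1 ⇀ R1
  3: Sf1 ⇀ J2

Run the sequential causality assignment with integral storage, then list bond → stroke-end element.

b0 →J2
b1 →J1
b2 →R1
b3 →Sf1

β3 |Sf1  (Sf1 fixes flow; stroke at Sf1)
β0 |J2  (1-jn J2 has f-setter on 3)
β1 |J1  (C1 integral (e out))
β2 |R1  (common-e at J1 fixed by 1)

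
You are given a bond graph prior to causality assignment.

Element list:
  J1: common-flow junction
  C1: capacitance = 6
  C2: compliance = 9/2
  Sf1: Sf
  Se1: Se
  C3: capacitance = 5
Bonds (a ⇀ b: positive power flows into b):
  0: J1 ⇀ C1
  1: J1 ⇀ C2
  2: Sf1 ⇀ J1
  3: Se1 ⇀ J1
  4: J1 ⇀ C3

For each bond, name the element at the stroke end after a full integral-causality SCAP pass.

bond 2 →Sf1  (source Sf1 imposes f)
bond 3 →J1  (Se1 fixes effort; stroke away)
bond 0 →J1  (J1 flow already set via bond 2)
bond 1 →J1  (J1: bond 2 brought flow, rest push out)
bond 4 →J1  (1-jn J1 has f-setter on 2)

#0 stroke at J1
#1 stroke at J1
#2 stroke at Sf1
#3 stroke at J1
#4 stroke at J1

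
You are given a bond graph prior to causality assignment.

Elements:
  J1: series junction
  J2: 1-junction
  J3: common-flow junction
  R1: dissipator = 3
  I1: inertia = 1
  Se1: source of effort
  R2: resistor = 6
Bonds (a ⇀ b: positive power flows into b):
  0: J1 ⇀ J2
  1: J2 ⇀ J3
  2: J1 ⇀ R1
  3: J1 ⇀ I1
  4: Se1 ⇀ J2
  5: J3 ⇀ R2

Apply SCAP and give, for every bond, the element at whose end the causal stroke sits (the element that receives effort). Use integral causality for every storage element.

b0 |J1
b1 |J2
b2 |J1
b3 |I1
b4 |J2
b5 |J3

b4 |J2  (Se1 (Se) sets effort on bond)
b3 |I1  (prefer integral on I1)
b0 |J1  (common-f at J1 fixed by 3)
b2 |J1  (common-f at J1 fixed by 3)
b1 |J2  (J2: bond 0 brought flow, rest push out)
b5 |J3  (1-jn J3 has f-setter on 1)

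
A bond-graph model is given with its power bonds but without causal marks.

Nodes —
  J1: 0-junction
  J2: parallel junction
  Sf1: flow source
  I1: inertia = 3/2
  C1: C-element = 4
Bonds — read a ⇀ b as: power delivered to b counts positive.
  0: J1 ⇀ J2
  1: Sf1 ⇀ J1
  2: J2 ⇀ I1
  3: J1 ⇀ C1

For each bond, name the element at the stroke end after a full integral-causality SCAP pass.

b1 stroke at Sf1  (Sf1 fixes flow; stroke at Sf1)
b2 stroke at I1  (I1 integral (f out))
b0 stroke at J2  (J2 needs exactly one e-in)
b3 stroke at J1  (closing 0-jn rule on J1)

β0 stroke at J2
β1 stroke at Sf1
β2 stroke at I1
β3 stroke at J1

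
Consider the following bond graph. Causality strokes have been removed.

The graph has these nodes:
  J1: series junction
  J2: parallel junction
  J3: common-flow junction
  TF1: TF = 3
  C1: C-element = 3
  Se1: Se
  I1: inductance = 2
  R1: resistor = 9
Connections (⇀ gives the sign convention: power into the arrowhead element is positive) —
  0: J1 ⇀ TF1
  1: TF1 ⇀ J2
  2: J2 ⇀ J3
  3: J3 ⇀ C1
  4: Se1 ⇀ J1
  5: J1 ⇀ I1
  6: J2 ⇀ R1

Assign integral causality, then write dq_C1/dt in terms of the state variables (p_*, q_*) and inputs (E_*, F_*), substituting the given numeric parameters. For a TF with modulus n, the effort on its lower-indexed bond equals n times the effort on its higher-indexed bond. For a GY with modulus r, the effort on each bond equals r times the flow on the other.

#4 stroke→J1  (Se1: effort source, stroke at far end)
#3 stroke→J3  (prefer integral on C1)
#2 stroke→J2  (only one flow-in slot at J3)
#1 stroke→TF1  (J2 effort already set via bond 2)
#6 stroke→R1  (J2 effort already set via bond 2)
#0 stroke→J1  (TF1: transformer flips bond 1)
#5 stroke→I1  (closing 1-jn rule on J1)

dq_C1/dt = 3*p_I1/2 - q_C1/27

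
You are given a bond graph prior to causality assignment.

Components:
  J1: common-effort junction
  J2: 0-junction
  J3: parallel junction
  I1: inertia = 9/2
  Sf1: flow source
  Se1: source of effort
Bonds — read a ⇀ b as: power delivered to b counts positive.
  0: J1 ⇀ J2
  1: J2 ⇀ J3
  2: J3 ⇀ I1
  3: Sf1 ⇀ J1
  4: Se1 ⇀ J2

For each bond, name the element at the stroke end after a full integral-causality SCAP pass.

#0 →J1
#1 →J3
#2 →I1
#3 →Sf1
#4 →J2

β3 stroke→Sf1  (Sf1 (Sf) sets flow on bond)
β4 stroke→J2  (Se1 (Se) sets effort on bond)
β0 stroke→J1  (closing 0-jn rule on J1)
β1 stroke→J3  (common-e at J2 fixed by 4)
β2 stroke→I1  (common-e at J3 fixed by 1)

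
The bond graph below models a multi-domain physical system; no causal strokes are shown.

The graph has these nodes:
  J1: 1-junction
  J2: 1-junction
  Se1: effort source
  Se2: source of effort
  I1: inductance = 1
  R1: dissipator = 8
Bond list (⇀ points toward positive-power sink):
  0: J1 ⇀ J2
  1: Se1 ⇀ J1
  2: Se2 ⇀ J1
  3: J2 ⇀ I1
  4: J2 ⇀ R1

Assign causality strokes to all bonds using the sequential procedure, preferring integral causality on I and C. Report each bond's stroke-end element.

bond 1 →J1  (Se1: effort source, stroke at far end)
bond 2 →J1  (Se2 (Se) sets effort on bond)
bond 0 →J2  (J1: last free bond brings flow in)
bond 3 →I1  (I1 outputs flow p/I1)
bond 4 →J2  (common-f at J2 fixed by 3)

bond 0 stroke at J2
bond 1 stroke at J1
bond 2 stroke at J1
bond 3 stroke at I1
bond 4 stroke at J2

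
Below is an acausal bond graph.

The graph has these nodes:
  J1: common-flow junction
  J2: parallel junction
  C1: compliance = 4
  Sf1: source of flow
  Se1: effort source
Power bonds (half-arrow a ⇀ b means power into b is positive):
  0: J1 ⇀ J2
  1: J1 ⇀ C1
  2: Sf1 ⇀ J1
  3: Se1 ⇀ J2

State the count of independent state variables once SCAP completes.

1  (C1 all integral)

bond 2 →Sf1  (Sf1 (Sf) sets flow on bond)
bond 3 →J2  (source Se1 imposes e)
bond 0 →J1  (J1 flow already set via bond 2)
bond 1 →J1  (J1: bond 2 brought flow, rest push out)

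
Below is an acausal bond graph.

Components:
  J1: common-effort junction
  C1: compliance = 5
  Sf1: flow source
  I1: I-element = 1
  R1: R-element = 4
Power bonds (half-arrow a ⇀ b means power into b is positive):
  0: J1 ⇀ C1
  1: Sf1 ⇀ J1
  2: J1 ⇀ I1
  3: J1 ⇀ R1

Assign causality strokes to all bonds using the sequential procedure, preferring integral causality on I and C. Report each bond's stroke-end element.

#1 stroke→Sf1  (source Sf1 imposes f)
#0 stroke→J1  (C1 outputs effort q/C1)
#2 stroke→I1  (J1 effort already set via bond 0)
#3 stroke→R1  (J1 effort already set via bond 0)

#0 stroke→J1
#1 stroke→Sf1
#2 stroke→I1
#3 stroke→R1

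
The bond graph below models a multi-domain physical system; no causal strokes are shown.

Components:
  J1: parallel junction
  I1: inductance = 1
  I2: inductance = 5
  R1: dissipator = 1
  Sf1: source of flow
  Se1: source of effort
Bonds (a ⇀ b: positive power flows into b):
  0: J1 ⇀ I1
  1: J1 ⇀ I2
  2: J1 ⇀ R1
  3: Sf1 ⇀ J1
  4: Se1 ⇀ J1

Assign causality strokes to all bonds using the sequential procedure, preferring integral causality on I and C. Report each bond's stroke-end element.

#3 stroke→Sf1  (source Sf1 imposes f)
#4 stroke→J1  (Se1 (Se) sets effort on bond)
#0 stroke→I1  (common-e at J1 fixed by 4)
#1 stroke→I2  (J1: bond 4 brought effort, rest push out)
#2 stroke→R1  (J1 effort already set via bond 4)

bond 0 |I1
bond 1 |I2
bond 2 |R1
bond 3 |Sf1
bond 4 |J1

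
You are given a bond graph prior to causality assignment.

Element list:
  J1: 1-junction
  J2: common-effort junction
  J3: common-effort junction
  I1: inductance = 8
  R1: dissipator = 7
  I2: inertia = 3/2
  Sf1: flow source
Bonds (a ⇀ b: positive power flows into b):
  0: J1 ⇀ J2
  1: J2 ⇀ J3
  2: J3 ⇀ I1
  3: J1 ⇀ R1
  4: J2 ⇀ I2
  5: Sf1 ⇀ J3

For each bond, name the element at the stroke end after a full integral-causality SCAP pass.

#5 →Sf1  (source Sf1 imposes f)
#2 →I1  (I1 outputs flow p/I1)
#1 →J3  (only one effort-in slot at J3)
#4 →I2  (I2: I, integral causality)
#0 →J2  (closing 0-jn rule on J2)
#3 →J1  (J1: bond 0 brought flow, rest push out)

#0 →J2
#1 →J3
#2 →I1
#3 →J1
#4 →I2
#5 →Sf1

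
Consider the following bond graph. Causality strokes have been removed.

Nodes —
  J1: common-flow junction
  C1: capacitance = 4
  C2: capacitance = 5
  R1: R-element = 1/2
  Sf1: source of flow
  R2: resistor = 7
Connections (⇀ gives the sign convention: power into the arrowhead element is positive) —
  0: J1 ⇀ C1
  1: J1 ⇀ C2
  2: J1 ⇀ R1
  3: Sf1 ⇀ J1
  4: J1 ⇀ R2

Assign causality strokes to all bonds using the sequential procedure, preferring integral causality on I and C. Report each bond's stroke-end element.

#0 stroke at J1
#1 stroke at J1
#2 stroke at J1
#3 stroke at Sf1
#4 stroke at J1

β3 stroke at Sf1  (source Sf1 imposes f)
β0 stroke at J1  (J1: bond 3 brought flow, rest push out)
β1 stroke at J1  (J1 flow already set via bond 3)
β2 stroke at J1  (J1: bond 3 brought flow, rest push out)
β4 stroke at J1  (J1 flow already set via bond 3)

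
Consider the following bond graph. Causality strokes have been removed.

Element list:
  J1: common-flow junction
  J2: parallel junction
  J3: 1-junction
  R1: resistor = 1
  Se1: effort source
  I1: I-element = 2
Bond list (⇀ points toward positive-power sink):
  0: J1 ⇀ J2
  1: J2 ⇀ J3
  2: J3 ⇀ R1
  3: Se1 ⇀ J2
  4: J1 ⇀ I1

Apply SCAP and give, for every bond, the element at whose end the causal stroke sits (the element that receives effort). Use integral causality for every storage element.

bond 0 |J1
bond 1 |J3
bond 2 |R1
bond 3 |J2
bond 4 |I1

b3 stroke→J2  (source Se1 imposes e)
b0 stroke→J1  (J2 effort already set via bond 3)
b1 stroke→J3  (0-jn J2 has e-setter on 3)
b2 stroke→R1  (J3: last free bond brings flow in)
b4 stroke→I1  (only one flow-in slot at J1)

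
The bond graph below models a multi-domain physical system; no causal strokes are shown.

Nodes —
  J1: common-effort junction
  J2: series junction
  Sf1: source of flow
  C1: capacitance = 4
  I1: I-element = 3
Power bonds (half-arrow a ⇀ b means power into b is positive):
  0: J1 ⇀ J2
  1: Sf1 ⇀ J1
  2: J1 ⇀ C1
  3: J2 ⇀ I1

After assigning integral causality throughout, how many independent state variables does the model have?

bond 1 →Sf1  (source Sf1 imposes f)
bond 2 →J1  (prefer integral on C1)
bond 0 →J2  (common-e at J1 fixed by 2)
bond 3 →I1  (closing 1-jn rule on J2)

2  (C1, I1 all integral)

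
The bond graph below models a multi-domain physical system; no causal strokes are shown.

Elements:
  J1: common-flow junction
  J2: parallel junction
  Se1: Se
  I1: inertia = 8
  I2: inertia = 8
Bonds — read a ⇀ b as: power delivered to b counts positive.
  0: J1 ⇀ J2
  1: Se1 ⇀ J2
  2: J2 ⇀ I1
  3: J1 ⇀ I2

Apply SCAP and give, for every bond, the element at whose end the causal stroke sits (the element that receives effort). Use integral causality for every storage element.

β0 |J1
β1 |J2
β2 |I1
β3 |I2

bond 1 |J2  (source Se1 imposes e)
bond 0 |J1  (common-e at J2 fixed by 1)
bond 2 |I1  (J2 effort already set via bond 1)
bond 3 |I2  (J1 needs exactly one f-in)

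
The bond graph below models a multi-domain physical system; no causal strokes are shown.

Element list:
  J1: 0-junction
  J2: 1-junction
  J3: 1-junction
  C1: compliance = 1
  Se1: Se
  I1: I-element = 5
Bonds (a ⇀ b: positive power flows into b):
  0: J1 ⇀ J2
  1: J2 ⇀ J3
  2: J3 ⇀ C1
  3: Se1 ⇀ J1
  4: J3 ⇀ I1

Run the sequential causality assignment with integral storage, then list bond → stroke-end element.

β3 stroke→J1  (Se1 (Se) sets effort on bond)
β0 stroke→J2  (0-jn J1 has e-setter on 3)
β1 stroke→J3  (closing 1-jn rule on J2)
β2 stroke→J3  (C1 integral (e out))
β4 stroke→I1  (J3: last free bond brings flow in)

#0 stroke at J2
#1 stroke at J3
#2 stroke at J3
#3 stroke at J1
#4 stroke at I1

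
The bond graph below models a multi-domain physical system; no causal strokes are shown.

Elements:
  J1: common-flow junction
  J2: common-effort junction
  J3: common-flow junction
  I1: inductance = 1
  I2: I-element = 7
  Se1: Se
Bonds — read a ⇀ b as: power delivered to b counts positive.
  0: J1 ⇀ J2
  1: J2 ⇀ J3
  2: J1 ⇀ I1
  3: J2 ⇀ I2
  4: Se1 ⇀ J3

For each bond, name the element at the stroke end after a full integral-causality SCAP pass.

#4 stroke at J3  (source Se1 imposes e)
#1 stroke at J2  (J3: last free bond brings flow in)
#0 stroke at J1  (0-jn J2 has e-setter on 1)
#3 stroke at I2  (common-e at J2 fixed by 1)
#2 stroke at I1  (only one flow-in slot at J1)

β0 stroke at J1
β1 stroke at J2
β2 stroke at I1
β3 stroke at I2
β4 stroke at J3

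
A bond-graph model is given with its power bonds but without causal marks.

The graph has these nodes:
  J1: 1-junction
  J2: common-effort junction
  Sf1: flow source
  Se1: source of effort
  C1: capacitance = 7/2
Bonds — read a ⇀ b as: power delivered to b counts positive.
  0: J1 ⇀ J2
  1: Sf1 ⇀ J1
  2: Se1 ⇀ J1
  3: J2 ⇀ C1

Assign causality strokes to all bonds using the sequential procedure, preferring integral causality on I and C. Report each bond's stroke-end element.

#0 stroke at J1
#1 stroke at Sf1
#2 stroke at J1
#3 stroke at J2

β1 stroke at Sf1  (Sf1 fixes flow; stroke at Sf1)
β2 stroke at J1  (Se1 (Se) sets effort on bond)
β0 stroke at J1  (J1 flow already set via bond 1)
β3 stroke at J2  (closing 0-jn rule on J2)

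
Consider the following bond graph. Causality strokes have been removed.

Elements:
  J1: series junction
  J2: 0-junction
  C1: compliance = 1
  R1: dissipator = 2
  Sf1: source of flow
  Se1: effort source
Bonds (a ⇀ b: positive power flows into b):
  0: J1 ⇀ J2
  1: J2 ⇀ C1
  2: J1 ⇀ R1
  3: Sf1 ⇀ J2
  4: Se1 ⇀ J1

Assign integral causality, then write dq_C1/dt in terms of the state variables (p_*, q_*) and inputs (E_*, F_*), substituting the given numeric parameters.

bond 3 →Sf1  (Sf1 fixes flow; stroke at Sf1)
bond 4 →J1  (Se1: effort source, stroke at far end)
bond 1 →J2  (prefer integral on C1)
bond 0 →J1  (J2 effort already set via bond 1)
bond 2 →R1  (J1: last free bond brings flow in)

dq_C1/dt = E_Se1/2 + F_Sf1 - q_C1/2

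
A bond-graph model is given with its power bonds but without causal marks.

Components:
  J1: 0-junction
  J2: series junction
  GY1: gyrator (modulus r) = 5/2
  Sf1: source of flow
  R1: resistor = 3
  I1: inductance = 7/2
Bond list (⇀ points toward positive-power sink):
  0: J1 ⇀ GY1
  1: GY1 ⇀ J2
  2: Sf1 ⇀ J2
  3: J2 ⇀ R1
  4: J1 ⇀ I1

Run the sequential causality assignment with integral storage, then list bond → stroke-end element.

β0 stroke at J1
β1 stroke at J2
β2 stroke at Sf1
β3 stroke at J2
β4 stroke at I1

#2 |Sf1  (Sf1 fixes flow; stroke at Sf1)
#1 |J2  (J2: bond 2 brought flow, rest push out)
#3 |J2  (J2: bond 2 brought flow, rest push out)
#0 |J1  (GY1: gyrator matches bond 1)
#4 |I1  (0-jn J1 has e-setter on 0)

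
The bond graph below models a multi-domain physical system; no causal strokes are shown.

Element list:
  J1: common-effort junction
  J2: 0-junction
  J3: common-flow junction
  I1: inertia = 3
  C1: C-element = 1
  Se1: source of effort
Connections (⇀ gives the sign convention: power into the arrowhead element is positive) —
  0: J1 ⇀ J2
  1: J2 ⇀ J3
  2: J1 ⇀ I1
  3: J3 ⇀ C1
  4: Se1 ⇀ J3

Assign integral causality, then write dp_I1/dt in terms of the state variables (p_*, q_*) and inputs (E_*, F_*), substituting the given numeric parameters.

bond 4 →J3  (Se1: effort source, stroke at far end)
bond 2 →I1  (I1 integral (f out))
bond 0 →J1  (J1 needs exactly one e-in)
bond 1 →J2  (J2: last free bond brings effort in)
bond 3 →J3  (J3: bond 1 brought flow, rest push out)

dp_I1/dt = -E_Se1 + q_C1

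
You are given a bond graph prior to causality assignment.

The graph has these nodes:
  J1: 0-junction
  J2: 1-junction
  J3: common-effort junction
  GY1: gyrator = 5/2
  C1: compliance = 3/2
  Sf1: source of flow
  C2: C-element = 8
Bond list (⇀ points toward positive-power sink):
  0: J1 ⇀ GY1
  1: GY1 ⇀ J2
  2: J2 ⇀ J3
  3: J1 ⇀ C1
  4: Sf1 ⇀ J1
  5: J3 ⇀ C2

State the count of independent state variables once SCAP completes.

b4 stroke→Sf1  (Sf1: flow source, stroke at near end)
b3 stroke→J1  (C1 outputs effort q/C1)
b0 stroke→GY1  (J1 effort already set via bond 3)
b1 stroke→GY1  (GY1: gyrator matches bond 0)
b2 stroke→J2  (J2 flow already set via bond 1)
b5 stroke→J3  (closing 0-jn rule on J3)

2  (C1, C2 all integral)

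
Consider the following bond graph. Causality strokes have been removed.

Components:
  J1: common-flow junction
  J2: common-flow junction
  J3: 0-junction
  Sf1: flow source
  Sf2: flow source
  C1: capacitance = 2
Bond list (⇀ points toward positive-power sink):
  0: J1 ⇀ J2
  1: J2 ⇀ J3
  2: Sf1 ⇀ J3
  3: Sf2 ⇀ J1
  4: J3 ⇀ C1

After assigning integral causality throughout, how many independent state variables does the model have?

1  (C1 all integral)

bond 2 →Sf1  (Sf1 (Sf) sets flow on bond)
bond 3 →Sf2  (Sf2 (Sf) sets flow on bond)
bond 0 →J1  (common-f at J1 fixed by 3)
bond 1 →J2  (J2 flow already set via bond 0)
bond 4 →J3  (J3 needs exactly one e-in)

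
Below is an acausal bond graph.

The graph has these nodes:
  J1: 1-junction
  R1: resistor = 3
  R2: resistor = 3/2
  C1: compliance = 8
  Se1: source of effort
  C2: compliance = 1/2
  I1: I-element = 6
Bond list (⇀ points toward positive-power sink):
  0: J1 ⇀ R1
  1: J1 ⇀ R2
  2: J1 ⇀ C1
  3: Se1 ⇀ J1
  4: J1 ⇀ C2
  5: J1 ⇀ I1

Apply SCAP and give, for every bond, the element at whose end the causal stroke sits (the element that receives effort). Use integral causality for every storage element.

#0 |J1
#1 |J1
#2 |J1
#3 |J1
#4 |J1
#5 |I1

β3 stroke→J1  (Se1: effort source, stroke at far end)
β2 stroke→J1  (C1: C, integral causality)
β4 stroke→J1  (C2 integral (e out))
β5 stroke→I1  (I1 outputs flow p/I1)
β0 stroke→J1  (common-f at J1 fixed by 5)
β1 stroke→J1  (J1 flow already set via bond 5)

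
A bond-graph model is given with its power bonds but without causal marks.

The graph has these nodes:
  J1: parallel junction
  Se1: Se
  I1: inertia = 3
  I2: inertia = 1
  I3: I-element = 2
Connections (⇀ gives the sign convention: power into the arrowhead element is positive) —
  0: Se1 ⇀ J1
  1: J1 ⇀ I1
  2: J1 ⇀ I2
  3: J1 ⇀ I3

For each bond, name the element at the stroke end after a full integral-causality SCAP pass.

bond 0 stroke at J1
bond 1 stroke at I1
bond 2 stroke at I2
bond 3 stroke at I3

β0 stroke→J1  (Se1 fixes effort; stroke away)
β1 stroke→I1  (J1 effort already set via bond 0)
β2 stroke→I2  (J1: bond 0 brought effort, rest push out)
β3 stroke→I3  (J1 effort already set via bond 0)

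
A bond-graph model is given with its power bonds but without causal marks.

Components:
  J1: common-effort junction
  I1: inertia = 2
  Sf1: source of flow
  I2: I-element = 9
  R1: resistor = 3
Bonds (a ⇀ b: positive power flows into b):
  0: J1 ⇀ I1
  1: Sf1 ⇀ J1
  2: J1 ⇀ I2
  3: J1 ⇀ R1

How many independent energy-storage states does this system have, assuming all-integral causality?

#1 stroke at Sf1  (Sf1 fixes flow; stroke at Sf1)
#0 stroke at I1  (I1 outputs flow p/I1)
#2 stroke at I2  (prefer integral on I2)
#3 stroke at J1  (J1: last free bond brings effort in)

2  (I1, I2 all integral)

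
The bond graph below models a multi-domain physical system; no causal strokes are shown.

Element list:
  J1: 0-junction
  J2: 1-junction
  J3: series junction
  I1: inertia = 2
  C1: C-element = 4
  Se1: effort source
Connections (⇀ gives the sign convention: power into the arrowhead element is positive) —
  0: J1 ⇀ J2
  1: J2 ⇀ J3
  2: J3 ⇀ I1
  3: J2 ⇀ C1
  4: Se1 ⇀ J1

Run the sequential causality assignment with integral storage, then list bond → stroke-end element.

bond 0 →J2
bond 1 →J3
bond 2 →I1
bond 3 →J2
bond 4 →J1

β4 |J1  (Se1 (Se) sets effort on bond)
β0 |J2  (J1: bond 4 brought effort, rest push out)
β2 |I1  (I1: I, integral causality)
β1 |J3  (common-f at J3 fixed by 2)
β3 |J2  (J2 flow already set via bond 1)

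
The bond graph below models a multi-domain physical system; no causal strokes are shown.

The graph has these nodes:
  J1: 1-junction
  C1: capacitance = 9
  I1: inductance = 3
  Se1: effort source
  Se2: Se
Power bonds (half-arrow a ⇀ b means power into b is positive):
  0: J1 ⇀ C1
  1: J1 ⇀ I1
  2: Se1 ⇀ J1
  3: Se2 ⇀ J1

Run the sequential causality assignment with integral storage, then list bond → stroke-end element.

bond 0 →J1
bond 1 →I1
bond 2 →J1
bond 3 →J1

bond 2 stroke at J1  (Se1 fixes effort; stroke away)
bond 3 stroke at J1  (Se2 fixes effort; stroke away)
bond 0 stroke at J1  (prefer integral on C1)
bond 1 stroke at I1  (J1 needs exactly one f-in)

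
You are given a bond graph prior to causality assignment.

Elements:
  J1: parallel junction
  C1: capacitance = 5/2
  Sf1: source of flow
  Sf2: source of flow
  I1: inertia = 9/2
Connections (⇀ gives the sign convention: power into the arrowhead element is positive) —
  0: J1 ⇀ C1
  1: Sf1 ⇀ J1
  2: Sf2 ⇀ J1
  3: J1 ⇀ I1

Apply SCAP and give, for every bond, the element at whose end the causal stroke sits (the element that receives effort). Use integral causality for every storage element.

#1 →Sf1  (Sf1 (Sf) sets flow on bond)
#2 →Sf2  (source Sf2 imposes f)
#0 →J1  (prefer integral on C1)
#3 →I1  (0-jn J1 has e-setter on 0)

β0 |J1
β1 |Sf1
β2 |Sf2
β3 |I1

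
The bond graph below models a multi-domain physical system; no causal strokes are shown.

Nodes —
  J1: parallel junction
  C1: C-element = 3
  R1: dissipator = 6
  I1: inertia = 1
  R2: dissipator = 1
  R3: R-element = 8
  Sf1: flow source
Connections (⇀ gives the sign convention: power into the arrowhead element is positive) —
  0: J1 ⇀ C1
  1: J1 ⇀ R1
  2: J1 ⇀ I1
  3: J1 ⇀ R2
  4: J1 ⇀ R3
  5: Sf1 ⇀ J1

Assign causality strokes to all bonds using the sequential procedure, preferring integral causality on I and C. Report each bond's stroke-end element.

b5 |Sf1  (Sf1: flow source, stroke at near end)
b0 |J1  (C1 outputs effort q/C1)
b1 |R1  (J1 effort already set via bond 0)
b2 |I1  (J1 effort already set via bond 0)
b3 |R2  (common-e at J1 fixed by 0)
b4 |R3  (common-e at J1 fixed by 0)

#0 |J1
#1 |R1
#2 |I1
#3 |R2
#4 |R3
#5 |Sf1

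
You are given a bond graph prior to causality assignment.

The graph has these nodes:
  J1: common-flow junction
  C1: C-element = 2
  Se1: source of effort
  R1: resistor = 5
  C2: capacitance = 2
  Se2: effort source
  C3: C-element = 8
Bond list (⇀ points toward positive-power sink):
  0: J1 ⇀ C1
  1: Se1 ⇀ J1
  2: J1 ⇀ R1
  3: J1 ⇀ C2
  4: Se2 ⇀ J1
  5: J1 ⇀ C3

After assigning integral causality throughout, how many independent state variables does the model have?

3  (C1, C2, C3 all integral)

#1 stroke→J1  (Se1: effort source, stroke at far end)
#4 stroke→J1  (Se2: effort source, stroke at far end)
#0 stroke→J1  (C1 integral (e out))
#3 stroke→J1  (prefer integral on C2)
#5 stroke→J1  (C3 outputs effort q/C3)
#2 stroke→R1  (J1 needs exactly one f-in)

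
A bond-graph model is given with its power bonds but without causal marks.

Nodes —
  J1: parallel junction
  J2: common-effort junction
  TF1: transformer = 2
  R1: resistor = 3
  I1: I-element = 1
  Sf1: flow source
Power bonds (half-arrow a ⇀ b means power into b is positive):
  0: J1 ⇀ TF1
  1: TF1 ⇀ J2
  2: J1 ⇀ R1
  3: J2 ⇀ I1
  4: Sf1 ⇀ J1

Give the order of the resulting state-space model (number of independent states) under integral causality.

1  (I1 all integral)

b4 stroke→Sf1  (Sf1: flow source, stroke at near end)
b3 stroke→I1  (I1 integral (f out))
b1 stroke→J2  (J2 needs exactly one e-in)
b0 stroke→TF1  (TF1 one-in-one-out from 1)
b2 stroke→J1  (J1: last free bond brings effort in)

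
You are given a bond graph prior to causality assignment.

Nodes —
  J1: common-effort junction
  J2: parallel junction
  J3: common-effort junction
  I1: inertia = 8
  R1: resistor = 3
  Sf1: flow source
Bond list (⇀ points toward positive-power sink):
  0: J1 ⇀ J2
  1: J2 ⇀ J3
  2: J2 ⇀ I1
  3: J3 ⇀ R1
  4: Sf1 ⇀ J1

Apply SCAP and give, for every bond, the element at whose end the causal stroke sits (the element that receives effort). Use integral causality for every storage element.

β4 stroke→Sf1  (source Sf1 imposes f)
β0 stroke→J1  (only one effort-in slot at J1)
β2 stroke→I1  (I1 outputs flow p/I1)
β1 stroke→J2  (only one effort-in slot at J2)
β3 stroke→J3  (only one effort-in slot at J3)

β0 stroke at J1
β1 stroke at J2
β2 stroke at I1
β3 stroke at J3
β4 stroke at Sf1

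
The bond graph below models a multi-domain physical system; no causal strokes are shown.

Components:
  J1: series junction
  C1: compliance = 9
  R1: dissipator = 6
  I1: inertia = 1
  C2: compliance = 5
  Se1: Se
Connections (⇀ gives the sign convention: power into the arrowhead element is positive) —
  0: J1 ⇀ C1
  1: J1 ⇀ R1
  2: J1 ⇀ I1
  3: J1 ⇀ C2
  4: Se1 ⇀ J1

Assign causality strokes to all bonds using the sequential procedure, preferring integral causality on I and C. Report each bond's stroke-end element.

b4 |J1  (source Se1 imposes e)
b0 |J1  (prefer integral on C1)
b2 |I1  (I1 integral (f out))
b1 |J1  (common-f at J1 fixed by 2)
b3 |J1  (J1: bond 2 brought flow, rest push out)

bond 0 stroke at J1
bond 1 stroke at J1
bond 2 stroke at I1
bond 3 stroke at J1
bond 4 stroke at J1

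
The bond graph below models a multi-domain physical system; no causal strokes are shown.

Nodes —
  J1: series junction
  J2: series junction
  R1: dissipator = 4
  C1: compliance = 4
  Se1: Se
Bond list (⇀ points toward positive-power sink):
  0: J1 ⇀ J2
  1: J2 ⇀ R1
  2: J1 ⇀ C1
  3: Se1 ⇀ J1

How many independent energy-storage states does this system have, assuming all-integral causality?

1  (C1 all integral)

β3 stroke at J1  (Se1: effort source, stroke at far end)
β2 stroke at J1  (C1: C, integral causality)
β0 stroke at J2  (closing 1-jn rule on J1)
β1 stroke at R1  (only one flow-in slot at J2)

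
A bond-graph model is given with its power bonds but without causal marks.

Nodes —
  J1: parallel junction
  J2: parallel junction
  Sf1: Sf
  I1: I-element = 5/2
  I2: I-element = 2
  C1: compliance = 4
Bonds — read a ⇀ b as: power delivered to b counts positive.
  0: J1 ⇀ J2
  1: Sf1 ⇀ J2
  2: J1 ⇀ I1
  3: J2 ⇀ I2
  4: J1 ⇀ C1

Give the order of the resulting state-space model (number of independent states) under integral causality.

3  (C1, I1, I2 all integral)

b1 |Sf1  (Sf1: flow source, stroke at near end)
b2 |I1  (I1: I, integral causality)
b3 |I2  (I2: I, integral causality)
b0 |J2  (closing 0-jn rule on J2)
b4 |J1  (J1: last free bond brings effort in)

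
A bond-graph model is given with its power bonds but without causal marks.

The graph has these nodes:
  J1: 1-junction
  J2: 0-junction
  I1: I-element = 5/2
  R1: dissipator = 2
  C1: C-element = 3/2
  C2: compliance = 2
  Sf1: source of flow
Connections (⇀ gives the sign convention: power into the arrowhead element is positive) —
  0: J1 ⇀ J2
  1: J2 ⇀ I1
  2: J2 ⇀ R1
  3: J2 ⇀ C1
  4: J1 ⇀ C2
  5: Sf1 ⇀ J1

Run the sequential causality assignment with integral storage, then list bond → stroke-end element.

β5 stroke at Sf1  (Sf1: flow source, stroke at near end)
β0 stroke at J1  (J1 flow already set via bond 5)
β4 stroke at J1  (J1: bond 5 brought flow, rest push out)
β1 stroke at I1  (I1 outputs flow p/I1)
β3 stroke at J2  (C1: C, integral causality)
β2 stroke at R1  (J2: bond 3 brought effort, rest push out)

#0 |J1
#1 |I1
#2 |R1
#3 |J2
#4 |J1
#5 |Sf1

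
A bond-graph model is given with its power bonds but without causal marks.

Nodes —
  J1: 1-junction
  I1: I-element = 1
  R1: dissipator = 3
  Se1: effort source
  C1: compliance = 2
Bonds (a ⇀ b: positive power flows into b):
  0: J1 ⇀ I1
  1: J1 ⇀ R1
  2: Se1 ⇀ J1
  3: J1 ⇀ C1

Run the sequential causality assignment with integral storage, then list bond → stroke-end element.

b0 |I1
b1 |J1
b2 |J1
b3 |J1

b2 |J1  (Se1: effort source, stroke at far end)
b0 |I1  (I1 outputs flow p/I1)
b1 |J1  (J1: bond 0 brought flow, rest push out)
b3 |J1  (1-jn J1 has f-setter on 0)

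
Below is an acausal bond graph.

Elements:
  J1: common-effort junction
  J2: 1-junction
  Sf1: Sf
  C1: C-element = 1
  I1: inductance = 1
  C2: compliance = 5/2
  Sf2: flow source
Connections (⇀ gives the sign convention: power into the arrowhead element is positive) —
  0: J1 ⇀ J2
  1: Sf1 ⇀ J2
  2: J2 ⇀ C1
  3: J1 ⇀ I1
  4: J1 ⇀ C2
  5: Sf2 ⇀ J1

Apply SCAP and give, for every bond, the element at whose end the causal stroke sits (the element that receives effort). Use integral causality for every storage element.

β1 stroke→Sf1  (source Sf1 imposes f)
β5 stroke→Sf2  (source Sf2 imposes f)
β0 stroke→J2  (common-f at J2 fixed by 1)
β2 stroke→J2  (common-f at J2 fixed by 1)
β3 stroke→I1  (I1 outputs flow p/I1)
β4 stroke→J1  (J1: last free bond brings effort in)

β0 stroke→J2
β1 stroke→Sf1
β2 stroke→J2
β3 stroke→I1
β4 stroke→J1
β5 stroke→Sf2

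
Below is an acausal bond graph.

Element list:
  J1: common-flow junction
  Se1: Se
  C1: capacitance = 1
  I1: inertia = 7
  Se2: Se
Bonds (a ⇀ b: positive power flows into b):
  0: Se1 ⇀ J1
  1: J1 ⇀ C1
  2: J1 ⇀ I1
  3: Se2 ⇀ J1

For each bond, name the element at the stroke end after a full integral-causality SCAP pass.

#0 |J1
#1 |J1
#2 |I1
#3 |J1

bond 0 stroke at J1  (Se1 (Se) sets effort on bond)
bond 3 stroke at J1  (source Se2 imposes e)
bond 1 stroke at J1  (C1: C, integral causality)
bond 2 stroke at I1  (only one flow-in slot at J1)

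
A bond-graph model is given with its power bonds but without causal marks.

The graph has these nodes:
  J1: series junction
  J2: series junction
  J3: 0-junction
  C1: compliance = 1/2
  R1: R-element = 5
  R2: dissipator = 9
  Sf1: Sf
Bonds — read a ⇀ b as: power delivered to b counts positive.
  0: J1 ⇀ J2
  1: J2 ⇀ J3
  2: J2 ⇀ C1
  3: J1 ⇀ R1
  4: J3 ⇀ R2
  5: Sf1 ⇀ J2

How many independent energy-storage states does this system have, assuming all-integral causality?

1  (C1 all integral)

bond 5 →Sf1  (source Sf1 imposes f)
bond 0 →J2  (J2: bond 5 brought flow, rest push out)
bond 1 →J2  (J2 flow already set via bond 5)
bond 2 →J2  (J2 flow already set via bond 5)
bond 4 →J3  (closing 0-jn rule on J3)
bond 3 →J1  (J1: bond 0 brought flow, rest push out)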